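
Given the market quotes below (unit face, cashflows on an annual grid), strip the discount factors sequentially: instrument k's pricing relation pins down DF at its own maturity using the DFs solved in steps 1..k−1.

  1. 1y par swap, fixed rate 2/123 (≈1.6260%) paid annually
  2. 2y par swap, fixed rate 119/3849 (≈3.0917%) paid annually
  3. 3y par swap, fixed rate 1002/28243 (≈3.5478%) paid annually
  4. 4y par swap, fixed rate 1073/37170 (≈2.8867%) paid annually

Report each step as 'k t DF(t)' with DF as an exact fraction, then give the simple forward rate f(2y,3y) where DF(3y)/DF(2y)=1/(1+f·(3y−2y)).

1 1 123/125
2 2 1881/2000
3 3 4499/5000
4 4 8927/10000
f(2y,3y) = ((1881/2000)/(4499/5000) − 1)/(1) = 37/818 ≈ 4.5232%

step 1 [1y] swap r/1=2/123: DF=(1 − 2/123·(0))/(1+2/123) = 123/125 ≈ 0.984000
step 2 [2y] swap r/1=119/3849: DF=(1 − 119/3849·(0.984000))/(1+119/3849) = 1881/2000 ≈ 0.940500
step 3 [3y] swap r/1=1002/28243: DF=(1 − 1002/28243·(0.984000+0.940500))/(1+1002/28243) = 4499/5000 ≈ 0.899800
step 4 [4y] swap r/1=1073/37170: DF=(1 − 1073/37170·(0.984000+0.940500+0.899800))/(1+1073/37170) = 8927/10000 ≈ 0.892700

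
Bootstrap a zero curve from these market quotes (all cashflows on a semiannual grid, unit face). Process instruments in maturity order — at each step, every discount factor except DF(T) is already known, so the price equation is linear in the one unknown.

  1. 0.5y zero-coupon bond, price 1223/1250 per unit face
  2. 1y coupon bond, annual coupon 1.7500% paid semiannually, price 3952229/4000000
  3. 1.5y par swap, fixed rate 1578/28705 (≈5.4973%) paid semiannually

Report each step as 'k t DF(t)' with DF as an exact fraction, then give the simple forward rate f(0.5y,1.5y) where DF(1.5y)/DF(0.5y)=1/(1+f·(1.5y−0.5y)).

1 1/2 1223/1250
2 1 971/1000
3 3/2 9211/10000
f(0.5y,1.5y) = ((1223/1250)/(9211/10000) − 1)/(1) = 573/9211 ≈ 6.2208%

step 1 [0.5y] zero: DF = P = 1223/1250 ≈ 0.978400
step 2 [1y] bond c/2=7/800: DF=(3952229/4000000 − 7/800·(0.978400))/(1+7/800) = 971/1000 ≈ 0.971000
step 3 [1.5y] swap r/2=789/28705: DF=(1 − 789/28705·(0.978400+0.971000))/(1+789/28705) = 9211/10000 ≈ 0.921100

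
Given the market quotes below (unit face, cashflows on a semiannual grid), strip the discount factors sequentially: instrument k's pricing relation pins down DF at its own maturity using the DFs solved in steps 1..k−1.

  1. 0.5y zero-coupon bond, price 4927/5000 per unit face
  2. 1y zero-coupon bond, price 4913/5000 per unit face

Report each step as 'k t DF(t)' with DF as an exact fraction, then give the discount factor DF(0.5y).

step 1 [0.5y] zero: DF = P = 4927/5000 ≈ 0.985400
step 2 [1y] zero: DF = P = 4913/5000 ≈ 0.982600

1 1/2 4927/5000
2 1 4913/5000
DF(0.5y) = 4927/5000 ≈ 0.985400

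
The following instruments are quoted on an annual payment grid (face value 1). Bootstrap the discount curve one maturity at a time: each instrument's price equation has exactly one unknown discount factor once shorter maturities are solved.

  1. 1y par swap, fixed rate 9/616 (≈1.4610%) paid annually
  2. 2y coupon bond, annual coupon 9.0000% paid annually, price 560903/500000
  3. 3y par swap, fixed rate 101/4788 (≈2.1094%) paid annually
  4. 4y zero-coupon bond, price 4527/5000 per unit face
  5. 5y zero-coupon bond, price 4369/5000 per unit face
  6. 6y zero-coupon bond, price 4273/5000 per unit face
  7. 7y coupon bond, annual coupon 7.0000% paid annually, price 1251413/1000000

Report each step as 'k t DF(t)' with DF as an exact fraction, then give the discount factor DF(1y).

step 1 [1y] swap r/1=9/616: DF=(1 − 9/616·(0))/(1+9/616) = 616/625 ≈ 0.985600
step 2 [2y] bond c/1=9/100: DF=(560903/500000 − 9/100·(0.985600))/(1+9/100) = 4739/5000 ≈ 0.947800
step 3 [3y] swap r/1=101/4788: DF=(1 − 101/4788·(0.985600+0.947800))/(1+101/4788) = 4697/5000 ≈ 0.939400
step 4 [4y] zero: DF = P = 4527/5000 ≈ 0.905400
step 5 [5y] zero: DF = P = 4369/5000 ≈ 0.873800
step 6 [6y] zero: DF = P = 4273/5000 ≈ 0.854600
step 7 [7y] bond c/1=7/100: DF=(1251413/1000000 − 7/100·(0.985600+0.947800+0.939400+0.905400+0.873800+0.854600))/(1+7/100) = 8093/10000 ≈ 0.809300

1 1 616/625
2 2 4739/5000
3 3 4697/5000
4 4 4527/5000
5 5 4369/5000
6 6 4273/5000
7 7 8093/10000
DF(1y) = 616/625 ≈ 0.985600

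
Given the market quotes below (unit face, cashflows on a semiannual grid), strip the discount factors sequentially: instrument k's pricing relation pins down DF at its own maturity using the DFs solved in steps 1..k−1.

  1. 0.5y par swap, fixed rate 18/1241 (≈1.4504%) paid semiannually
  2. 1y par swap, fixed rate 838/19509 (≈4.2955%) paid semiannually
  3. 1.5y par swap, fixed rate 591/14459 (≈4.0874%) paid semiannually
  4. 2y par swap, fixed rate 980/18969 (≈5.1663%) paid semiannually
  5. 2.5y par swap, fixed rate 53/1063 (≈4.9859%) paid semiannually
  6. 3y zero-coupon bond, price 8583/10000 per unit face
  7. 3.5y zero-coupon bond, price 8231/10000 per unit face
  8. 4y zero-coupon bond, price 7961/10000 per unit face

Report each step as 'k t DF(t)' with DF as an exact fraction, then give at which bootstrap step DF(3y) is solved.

step 1 [0.5y] swap r/2=9/1241: DF=(1 − 9/1241·(0))/(1+9/1241) = 1241/1250 ≈ 0.992800
step 2 [1y] swap r/2=419/19509: DF=(1 − 419/19509·(0.992800))/(1+419/19509) = 9581/10000 ≈ 0.958100
step 3 [1.5y] swap r/2=591/28918: DF=(1 − 591/28918·(0.992800+0.958100))/(1+591/28918) = 9409/10000 ≈ 0.940900
step 4 [2y] swap r/2=490/18969: DF=(1 − 490/18969·(0.992800+0.958100+0.940900))/(1+490/18969) = 451/500 ≈ 0.902000
step 5 [2.5y] swap r/2=53/2126: DF=(1 − 53/2126·(0.992800+0.958100+0.940900+0.902000))/(1+53/2126) = 4417/5000 ≈ 0.883400
step 6 [3y] zero: DF = P = 8583/10000 ≈ 0.858300
step 7 [3.5y] zero: DF = P = 8231/10000 ≈ 0.823100
step 8 [4y] zero: DF = P = 7961/10000 ≈ 0.796100

1 1/2 1241/1250
2 1 9581/10000
3 3/2 9409/10000
4 2 451/500
5 5/2 4417/5000
6 3 8583/10000
7 7/2 8231/10000
8 4 7961/10000
DF(3y) is solved at step 6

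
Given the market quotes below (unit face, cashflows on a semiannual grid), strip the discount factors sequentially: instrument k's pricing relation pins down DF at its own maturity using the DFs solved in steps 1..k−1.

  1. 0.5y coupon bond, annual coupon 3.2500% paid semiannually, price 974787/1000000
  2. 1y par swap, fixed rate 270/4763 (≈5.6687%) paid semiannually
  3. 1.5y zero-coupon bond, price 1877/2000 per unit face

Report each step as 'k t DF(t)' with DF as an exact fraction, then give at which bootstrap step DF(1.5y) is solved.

step 1 [0.5y] bond c/2=13/800: DF=(974787/1000000 − 13/800·(0))/(1+13/800) = 1199/1250 ≈ 0.959200
step 2 [1y] swap r/2=135/4763: DF=(1 − 135/4763·(0.959200))/(1+135/4763) = 473/500 ≈ 0.946000
step 3 [1.5y] zero: DF = P = 1877/2000 ≈ 0.938500

1 1/2 1199/1250
2 1 473/500
3 3/2 1877/2000
DF(1.5y) is solved at step 3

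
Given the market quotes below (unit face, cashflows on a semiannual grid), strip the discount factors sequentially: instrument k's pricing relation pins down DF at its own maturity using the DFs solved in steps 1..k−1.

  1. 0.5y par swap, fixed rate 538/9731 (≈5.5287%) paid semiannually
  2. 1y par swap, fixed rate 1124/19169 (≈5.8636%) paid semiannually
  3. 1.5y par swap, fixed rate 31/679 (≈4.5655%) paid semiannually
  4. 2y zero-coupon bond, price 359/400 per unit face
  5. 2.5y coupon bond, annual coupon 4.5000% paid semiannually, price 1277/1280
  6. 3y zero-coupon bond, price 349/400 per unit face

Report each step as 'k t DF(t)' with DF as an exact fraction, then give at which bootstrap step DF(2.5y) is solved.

1 1/2 9731/10000
2 1 4719/5000
3 3/2 9349/10000
4 2 359/400
5 5/2 2233/2500
6 3 349/400
DF(2.5y) is solved at step 5

step 1 [0.5y] swap r/2=269/9731: DF=(1 − 269/9731·(0))/(1+269/9731) = 9731/10000 ≈ 0.973100
step 2 [1y] swap r/2=562/19169: DF=(1 − 562/19169·(0.973100))/(1+562/19169) = 4719/5000 ≈ 0.943800
step 3 [1.5y] swap r/2=31/1358: DF=(1 − 31/1358·(0.973100+0.943800))/(1+31/1358) = 9349/10000 ≈ 0.934900
step 4 [2y] zero: DF = P = 359/400 ≈ 0.897500
step 5 [2.5y] bond c/2=9/400: DF=(1277/1280 − 9/400·(0.973100+0.943800+0.934900+0.897500))/(1+9/400) = 2233/2500 ≈ 0.893200
step 6 [3y] zero: DF = P = 349/400 ≈ 0.872500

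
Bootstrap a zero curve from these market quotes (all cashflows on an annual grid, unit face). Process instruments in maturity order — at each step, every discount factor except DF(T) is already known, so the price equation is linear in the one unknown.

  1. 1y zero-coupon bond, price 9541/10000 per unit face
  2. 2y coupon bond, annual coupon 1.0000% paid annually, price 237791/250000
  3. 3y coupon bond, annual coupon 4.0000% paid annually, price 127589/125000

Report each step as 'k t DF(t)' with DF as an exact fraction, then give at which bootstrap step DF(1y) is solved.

1 1 9541/10000
2 2 9323/10000
3 3 9089/10000
DF(1y) is solved at step 1

step 1 [1y] zero: DF = P = 9541/10000 ≈ 0.954100
step 2 [2y] bond c/1=1/100: DF=(237791/250000 − 1/100·(0.954100))/(1+1/100) = 9323/10000 ≈ 0.932300
step 3 [3y] bond c/1=1/25: DF=(127589/125000 − 1/25·(0.954100+0.932300))/(1+1/25) = 9089/10000 ≈ 0.908900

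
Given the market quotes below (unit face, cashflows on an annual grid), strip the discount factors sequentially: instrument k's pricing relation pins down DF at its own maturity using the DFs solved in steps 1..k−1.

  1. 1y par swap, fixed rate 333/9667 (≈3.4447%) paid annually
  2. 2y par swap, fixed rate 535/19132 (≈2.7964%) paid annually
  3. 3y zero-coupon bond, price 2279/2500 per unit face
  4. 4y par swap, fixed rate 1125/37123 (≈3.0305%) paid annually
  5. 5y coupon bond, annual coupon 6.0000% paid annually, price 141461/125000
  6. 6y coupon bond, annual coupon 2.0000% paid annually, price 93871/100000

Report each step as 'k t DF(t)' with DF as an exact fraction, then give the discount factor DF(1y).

1 1 9667/10000
2 2 1893/2000
3 3 2279/2500
4 4 71/80
5 5 343/400
6 6 8307/10000
DF(1y) = 9667/10000 ≈ 0.966700

step 1 [1y] swap r/1=333/9667: DF=(1 − 333/9667·(0))/(1+333/9667) = 9667/10000 ≈ 0.966700
step 2 [2y] swap r/1=535/19132: DF=(1 − 535/19132·(0.966700))/(1+535/19132) = 1893/2000 ≈ 0.946500
step 3 [3y] zero: DF = P = 2279/2500 ≈ 0.911600
step 4 [4y] swap r/1=1125/37123: DF=(1 − 1125/37123·(0.966700+0.946500+0.911600))/(1+1125/37123) = 71/80 ≈ 0.887500
step 5 [5y] bond c/1=3/50: DF=(141461/125000 − 3/50·(0.966700+0.946500+0.911600+0.887500))/(1+3/50) = 343/400 ≈ 0.857500
step 6 [6y] bond c/1=1/50: DF=(93871/100000 − 1/50·(0.966700+0.946500+0.911600+0.887500+0.857500))/(1+1/50) = 8307/10000 ≈ 0.830700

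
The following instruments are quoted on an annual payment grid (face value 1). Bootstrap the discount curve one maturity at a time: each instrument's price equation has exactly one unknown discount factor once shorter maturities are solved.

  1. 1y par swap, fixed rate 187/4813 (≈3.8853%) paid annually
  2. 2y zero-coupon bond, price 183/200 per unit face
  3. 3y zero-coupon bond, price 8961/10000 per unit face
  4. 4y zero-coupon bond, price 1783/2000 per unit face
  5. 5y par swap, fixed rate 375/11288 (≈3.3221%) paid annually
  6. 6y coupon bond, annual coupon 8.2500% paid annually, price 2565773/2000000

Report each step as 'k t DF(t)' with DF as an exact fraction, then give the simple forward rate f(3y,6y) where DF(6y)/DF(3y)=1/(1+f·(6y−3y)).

step 1 [1y] swap r/1=187/4813: DF=(1 − 187/4813·(0))/(1+187/4813) = 4813/5000 ≈ 0.962600
step 2 [2y] zero: DF = P = 183/200 ≈ 0.915000
step 3 [3y] zero: DF = P = 8961/10000 ≈ 0.896100
step 4 [4y] zero: DF = P = 1783/2000 ≈ 0.891500
step 5 [5y] swap r/1=375/11288: DF=(1 − 375/11288·(0.962600+0.915000+0.896100+0.891500))/(1+375/11288) = 17/20 ≈ 0.850000
step 6 [6y] bond c/1=33/400: DF=(2565773/2000000 − 33/400·(0.962600+0.915000+0.896100+0.891500+0.850000))/(1+33/400) = 841/1000 ≈ 0.841000

1 1 4813/5000
2 2 183/200
3 3 8961/10000
4 4 1783/2000
5 5 17/20
6 6 841/1000
f(3y,6y) = ((8961/10000)/(841/1000) − 1)/(3) = 19/870 ≈ 2.1839%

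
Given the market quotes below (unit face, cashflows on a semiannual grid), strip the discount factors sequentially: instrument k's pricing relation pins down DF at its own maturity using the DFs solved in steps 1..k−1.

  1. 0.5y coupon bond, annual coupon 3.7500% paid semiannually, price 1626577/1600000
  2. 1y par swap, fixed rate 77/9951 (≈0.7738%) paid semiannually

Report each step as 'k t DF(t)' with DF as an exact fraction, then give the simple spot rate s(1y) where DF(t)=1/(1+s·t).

step 1 [0.5y] bond c/2=3/160: DF=(1626577/1600000 − 3/160·(0))/(1+3/160) = 9979/10000 ≈ 0.997900
step 2 [1y] swap r/2=77/19902: DF=(1 − 77/19902·(0.997900))/(1+77/19902) = 9923/10000 ≈ 0.992300

1 1/2 9979/10000
2 1 9923/10000
s(1y) = (1/(9923/10000) − 1)/(1) = 77/9923 ≈ 0.7760%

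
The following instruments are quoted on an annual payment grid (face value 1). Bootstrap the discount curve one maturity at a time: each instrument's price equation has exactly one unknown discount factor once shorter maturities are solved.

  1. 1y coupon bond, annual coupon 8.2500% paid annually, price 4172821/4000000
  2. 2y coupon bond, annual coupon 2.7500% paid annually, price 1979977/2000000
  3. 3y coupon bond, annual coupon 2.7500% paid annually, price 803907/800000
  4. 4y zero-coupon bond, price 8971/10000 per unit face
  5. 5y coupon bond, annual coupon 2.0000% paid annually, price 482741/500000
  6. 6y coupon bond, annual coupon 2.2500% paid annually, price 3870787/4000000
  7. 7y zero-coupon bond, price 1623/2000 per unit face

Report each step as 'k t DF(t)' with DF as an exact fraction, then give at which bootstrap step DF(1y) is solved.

step 1 [1y] bond c/1=33/400: DF=(4172821/4000000 − 33/400·(0))/(1+33/400) = 9637/10000 ≈ 0.963700
step 2 [2y] bond c/1=11/400: DF=(1979977/2000000 − 11/400·(0.963700))/(1+11/400) = 9377/10000 ≈ 0.937700
step 3 [3y] bond c/1=11/400: DF=(803907/800000 − 11/400·(0.963700+0.937700))/(1+11/400) = 9271/10000 ≈ 0.927100
step 4 [4y] zero: DF = P = 8971/10000 ≈ 0.897100
step 5 [5y] bond c/1=1/50: DF=(482741/500000 − 1/50·(0.963700+0.937700+0.927100+0.897100))/(1+1/50) = 1747/2000 ≈ 0.873500
step 6 [6y] bond c/1=9/400: DF=(3870787/4000000 − 9/400·(0.963700+0.937700+0.927100+0.897100+0.873500))/(1+9/400) = 2113/2500 ≈ 0.845200
step 7 [7y] zero: DF = P = 1623/2000 ≈ 0.811500

1 1 9637/10000
2 2 9377/10000
3 3 9271/10000
4 4 8971/10000
5 5 1747/2000
6 6 2113/2500
7 7 1623/2000
DF(1y) is solved at step 1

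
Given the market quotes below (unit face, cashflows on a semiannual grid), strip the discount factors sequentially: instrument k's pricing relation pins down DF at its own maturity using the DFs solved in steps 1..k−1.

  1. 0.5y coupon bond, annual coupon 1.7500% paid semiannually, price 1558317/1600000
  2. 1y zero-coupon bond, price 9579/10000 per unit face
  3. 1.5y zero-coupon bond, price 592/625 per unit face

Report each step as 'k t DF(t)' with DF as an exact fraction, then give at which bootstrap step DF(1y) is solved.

step 1 [0.5y] bond c/2=7/800: DF=(1558317/1600000 − 7/800·(0))/(1+7/800) = 1931/2000 ≈ 0.965500
step 2 [1y] zero: DF = P = 9579/10000 ≈ 0.957900
step 3 [1.5y] zero: DF = P = 592/625 ≈ 0.947200

1 1/2 1931/2000
2 1 9579/10000
3 3/2 592/625
DF(1y) is solved at step 2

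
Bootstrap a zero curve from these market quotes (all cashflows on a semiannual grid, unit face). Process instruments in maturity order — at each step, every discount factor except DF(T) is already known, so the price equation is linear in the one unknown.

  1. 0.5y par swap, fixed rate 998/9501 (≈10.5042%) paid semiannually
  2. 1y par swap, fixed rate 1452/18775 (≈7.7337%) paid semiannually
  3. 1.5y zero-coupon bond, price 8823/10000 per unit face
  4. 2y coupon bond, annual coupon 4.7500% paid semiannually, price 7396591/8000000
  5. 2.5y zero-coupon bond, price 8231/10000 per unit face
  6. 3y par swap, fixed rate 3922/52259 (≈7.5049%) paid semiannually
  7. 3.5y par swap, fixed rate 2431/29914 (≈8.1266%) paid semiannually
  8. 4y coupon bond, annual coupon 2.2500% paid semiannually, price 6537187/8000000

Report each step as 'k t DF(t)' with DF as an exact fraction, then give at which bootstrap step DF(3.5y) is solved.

step 1 [0.5y] swap r/2=499/9501: DF=(1 − 499/9501·(0))/(1+499/9501) = 9501/10000 ≈ 0.950100
step 2 [1y] swap r/2=726/18775: DF=(1 − 726/18775·(0.950100))/(1+726/18775) = 4637/5000 ≈ 0.927400
step 3 [1.5y] zero: DF = P = 8823/10000 ≈ 0.882300
step 4 [2y] bond c/2=19/800: DF=(7396591/8000000 − 19/800·(0.950100+0.927400+0.882300))/(1+19/800) = 8391/10000 ≈ 0.839100
step 5 [2.5y] zero: DF = P = 8231/10000 ≈ 0.823100
step 6 [3y] swap r/2=1961/52259: DF=(1 − 1961/52259·(0.950100+0.927400+0.882300+0.839100+0.823100))/(1+1961/52259) = 8039/10000 ≈ 0.803900
step 7 [3.5y] swap r/2=2431/59828: DF=(1 − 2431/59828·(0.950100+0.927400+0.882300+0.839100+0.823100+0.803900))/(1+2431/59828) = 7569/10000 ≈ 0.756900
step 8 [4y] bond c/2=9/800: DF=(6537187/8000000 − 9/800·(0.950100+0.927400+0.882300+0.839100+0.823100+0.803900+0.756900))/(1+9/800) = 1483/2000 ≈ 0.741500

1 1/2 9501/10000
2 1 4637/5000
3 3/2 8823/10000
4 2 8391/10000
5 5/2 8231/10000
6 3 8039/10000
7 7/2 7569/10000
8 4 1483/2000
DF(3.5y) is solved at step 7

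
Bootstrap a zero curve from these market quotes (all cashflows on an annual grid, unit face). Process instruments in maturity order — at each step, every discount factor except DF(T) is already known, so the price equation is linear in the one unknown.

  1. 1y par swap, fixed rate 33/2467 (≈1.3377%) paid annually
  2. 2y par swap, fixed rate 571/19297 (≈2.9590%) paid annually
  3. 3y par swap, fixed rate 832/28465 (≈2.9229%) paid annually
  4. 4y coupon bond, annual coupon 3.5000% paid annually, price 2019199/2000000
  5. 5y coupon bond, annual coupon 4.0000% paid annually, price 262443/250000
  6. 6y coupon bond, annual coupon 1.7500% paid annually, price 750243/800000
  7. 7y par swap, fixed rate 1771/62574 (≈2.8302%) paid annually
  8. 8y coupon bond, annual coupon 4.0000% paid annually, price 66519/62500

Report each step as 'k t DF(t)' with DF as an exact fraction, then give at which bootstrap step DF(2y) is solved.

step 1 [1y] swap r/1=33/2467: DF=(1 − 33/2467·(0))/(1+33/2467) = 2467/2500 ≈ 0.986800
step 2 [2y] swap r/1=571/19297: DF=(1 − 571/19297·(0.986800))/(1+571/19297) = 9429/10000 ≈ 0.942900
step 3 [3y] swap r/1=832/28465: DF=(1 − 832/28465·(0.986800+0.942900))/(1+832/28465) = 573/625 ≈ 0.916800
step 4 [4y] bond c/1=7/200: DF=(2019199/2000000 − 7/200·(0.986800+0.942900+0.916800))/(1+7/200) = 1099/1250 ≈ 0.879200
step 5 [5y] bond c/1=1/25: DF=(262443/250000 − 1/25·(0.986800+0.942900+0.916800+0.879200))/(1+1/25) = 8661/10000 ≈ 0.866100
step 6 [6y] bond c/1=7/400: DF=(750243/800000 − 7/400·(0.986800+0.942900+0.916800+0.879200+0.866100))/(1+7/400) = 8427/10000 ≈ 0.842700
step 7 [7y] swap r/1=1771/62574: DF=(1 − 1771/62574·(0.986800+0.942900+0.916800+0.879200+0.866100+0.842700))/(1+1771/62574) = 8229/10000 ≈ 0.822900
step 8 [8y] bond c/1=1/25: DF=(66519/62500 − 1/25·(0.986800+0.942900+0.916800+0.879200+0.866100+0.842700+0.822900))/(1+1/25) = 7827/10000 ≈ 0.782700

1 1 2467/2500
2 2 9429/10000
3 3 573/625
4 4 1099/1250
5 5 8661/10000
6 6 8427/10000
7 7 8229/10000
8 8 7827/10000
DF(2y) is solved at step 2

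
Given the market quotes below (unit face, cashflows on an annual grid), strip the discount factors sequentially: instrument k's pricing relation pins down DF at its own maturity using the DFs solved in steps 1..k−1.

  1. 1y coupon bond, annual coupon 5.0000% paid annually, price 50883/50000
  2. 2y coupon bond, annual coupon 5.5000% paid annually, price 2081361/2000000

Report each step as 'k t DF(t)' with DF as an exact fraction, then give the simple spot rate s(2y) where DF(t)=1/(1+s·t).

1 1 2423/2500
2 2 9359/10000
s(2y) = (1/(9359/10000) − 1)/(2) = 641/18718 ≈ 3.4245%

step 1 [1y] bond c/1=1/20: DF=(50883/50000 − 1/20·(0))/(1+1/20) = 2423/2500 ≈ 0.969200
step 2 [2y] bond c/1=11/200: DF=(2081361/2000000 − 11/200·(0.969200))/(1+11/200) = 9359/10000 ≈ 0.935900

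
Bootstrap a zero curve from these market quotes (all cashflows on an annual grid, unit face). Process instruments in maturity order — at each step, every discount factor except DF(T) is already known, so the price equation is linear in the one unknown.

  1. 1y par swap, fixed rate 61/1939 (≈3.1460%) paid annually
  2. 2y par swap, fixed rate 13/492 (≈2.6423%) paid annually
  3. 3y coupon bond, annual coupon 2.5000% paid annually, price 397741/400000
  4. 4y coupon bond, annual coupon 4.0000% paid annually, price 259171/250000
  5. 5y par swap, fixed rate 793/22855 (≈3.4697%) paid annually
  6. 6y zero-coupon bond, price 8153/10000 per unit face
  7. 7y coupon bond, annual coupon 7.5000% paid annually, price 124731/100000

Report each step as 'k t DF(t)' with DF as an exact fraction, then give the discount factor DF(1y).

1 1 1939/2000
2 2 9493/10000
3 3 9233/10000
4 4 71/80
5 5 4207/5000
6 6 8153/10000
7 7 1569/2000
DF(1y) = 1939/2000 ≈ 0.969500

step 1 [1y] swap r/1=61/1939: DF=(1 − 61/1939·(0))/(1+61/1939) = 1939/2000 ≈ 0.969500
step 2 [2y] swap r/1=13/492: DF=(1 − 13/492·(0.969500))/(1+13/492) = 9493/10000 ≈ 0.949300
step 3 [3y] bond c/1=1/40: DF=(397741/400000 − 1/40·(0.969500+0.949300))/(1+1/40) = 9233/10000 ≈ 0.923300
step 4 [4y] bond c/1=1/25: DF=(259171/250000 − 1/25·(0.969500+0.949300+0.923300))/(1+1/25) = 71/80 ≈ 0.887500
step 5 [5y] swap r/1=793/22855: DF=(1 − 793/22855·(0.969500+0.949300+0.923300+0.887500))/(1+793/22855) = 4207/5000 ≈ 0.841400
step 6 [6y] zero: DF = P = 8153/10000 ≈ 0.815300
step 7 [7y] bond c/1=3/40: DF=(124731/100000 − 3/40·(0.969500+0.949300+0.923300+0.887500+0.841400+0.815300))/(1+3/40) = 1569/2000 ≈ 0.784500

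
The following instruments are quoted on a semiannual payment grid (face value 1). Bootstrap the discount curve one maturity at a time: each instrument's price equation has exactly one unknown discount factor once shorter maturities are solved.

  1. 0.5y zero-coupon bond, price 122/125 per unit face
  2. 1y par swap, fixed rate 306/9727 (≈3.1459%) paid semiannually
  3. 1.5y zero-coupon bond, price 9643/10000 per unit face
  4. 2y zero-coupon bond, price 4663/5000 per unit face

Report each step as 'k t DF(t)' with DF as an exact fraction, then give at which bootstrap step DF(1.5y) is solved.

1 1/2 122/125
2 1 4847/5000
3 3/2 9643/10000
4 2 4663/5000
DF(1.5y) is solved at step 3

step 1 [0.5y] zero: DF = P = 122/125 ≈ 0.976000
step 2 [1y] swap r/2=153/9727: DF=(1 − 153/9727·(0.976000))/(1+153/9727) = 4847/5000 ≈ 0.969400
step 3 [1.5y] zero: DF = P = 9643/10000 ≈ 0.964300
step 4 [2y] zero: DF = P = 4663/5000 ≈ 0.932600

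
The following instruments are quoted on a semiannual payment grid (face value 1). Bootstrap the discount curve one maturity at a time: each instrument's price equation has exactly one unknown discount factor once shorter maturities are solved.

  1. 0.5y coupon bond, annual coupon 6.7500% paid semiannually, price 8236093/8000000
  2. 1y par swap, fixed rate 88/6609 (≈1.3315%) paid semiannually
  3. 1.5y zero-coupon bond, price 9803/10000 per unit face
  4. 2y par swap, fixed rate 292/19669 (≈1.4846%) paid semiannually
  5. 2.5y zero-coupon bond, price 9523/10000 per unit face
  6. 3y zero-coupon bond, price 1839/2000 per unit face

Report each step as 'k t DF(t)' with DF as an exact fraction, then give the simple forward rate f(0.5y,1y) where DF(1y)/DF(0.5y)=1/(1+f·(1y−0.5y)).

1 1/2 9959/10000
2 1 2467/2500
3 3/2 9803/10000
4 2 2427/2500
5 5/2 9523/10000
6 3 1839/2000
f(0.5y,1y) = ((9959/10000)/(2467/2500) − 1)/(1/2) = 91/4934 ≈ 1.8443%

step 1 [0.5y] bond c/2=27/800: DF=(8236093/8000000 − 27/800·(0))/(1+27/800) = 9959/10000 ≈ 0.995900
step 2 [1y] swap r/2=44/6609: DF=(1 − 44/6609·(0.995900))/(1+44/6609) = 2467/2500 ≈ 0.986800
step 3 [1.5y] zero: DF = P = 9803/10000 ≈ 0.980300
step 4 [2y] swap r/2=146/19669: DF=(1 − 146/19669·(0.995900+0.986800+0.980300))/(1+146/19669) = 2427/2500 ≈ 0.970800
step 5 [2.5y] zero: DF = P = 9523/10000 ≈ 0.952300
step 6 [3y] zero: DF = P = 1839/2000 ≈ 0.919500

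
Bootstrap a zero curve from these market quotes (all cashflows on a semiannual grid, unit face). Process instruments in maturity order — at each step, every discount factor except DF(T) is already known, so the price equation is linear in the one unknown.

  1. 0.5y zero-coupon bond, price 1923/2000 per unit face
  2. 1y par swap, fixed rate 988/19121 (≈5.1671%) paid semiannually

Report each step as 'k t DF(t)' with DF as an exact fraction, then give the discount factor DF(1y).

1 1/2 1923/2000
2 1 4753/5000
DF(1y) = 4753/5000 ≈ 0.950600

step 1 [0.5y] zero: DF = P = 1923/2000 ≈ 0.961500
step 2 [1y] swap r/2=494/19121: DF=(1 − 494/19121·(0.961500))/(1+494/19121) = 4753/5000 ≈ 0.950600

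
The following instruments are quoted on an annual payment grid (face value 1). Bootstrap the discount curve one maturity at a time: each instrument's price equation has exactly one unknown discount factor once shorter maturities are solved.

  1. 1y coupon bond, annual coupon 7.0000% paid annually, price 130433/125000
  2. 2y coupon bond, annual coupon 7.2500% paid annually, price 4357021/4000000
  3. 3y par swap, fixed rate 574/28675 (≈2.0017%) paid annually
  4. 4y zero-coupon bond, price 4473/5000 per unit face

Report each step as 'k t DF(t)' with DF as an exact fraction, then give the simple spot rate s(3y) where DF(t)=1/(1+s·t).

step 1 [1y] bond c/1=7/100: DF=(130433/125000 − 7/100·(0))/(1+7/100) = 1219/1250 ≈ 0.975200
step 2 [2y] bond c/1=29/400: DF=(4357021/4000000 − 29/400·(0.975200))/(1+29/400) = 9497/10000 ≈ 0.949700
step 3 [3y] swap r/1=574/28675: DF=(1 − 574/28675·(0.975200+0.949700))/(1+574/28675) = 4713/5000 ≈ 0.942600
step 4 [4y] zero: DF = P = 4473/5000 ≈ 0.894600

1 1 1219/1250
2 2 9497/10000
3 3 4713/5000
4 4 4473/5000
s(3y) = (1/(4713/5000) − 1)/(3) = 287/14139 ≈ 2.0298%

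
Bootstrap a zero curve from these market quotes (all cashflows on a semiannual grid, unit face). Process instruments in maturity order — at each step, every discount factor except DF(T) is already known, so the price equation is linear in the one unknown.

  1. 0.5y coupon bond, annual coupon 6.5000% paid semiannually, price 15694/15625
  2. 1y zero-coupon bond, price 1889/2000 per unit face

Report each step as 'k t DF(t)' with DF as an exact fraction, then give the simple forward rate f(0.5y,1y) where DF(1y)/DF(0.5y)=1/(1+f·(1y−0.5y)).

step 1 [0.5y] bond c/2=13/400: DF=(15694/15625 − 13/400·(0))/(1+13/400) = 608/625 ≈ 0.972800
step 2 [1y] zero: DF = P = 1889/2000 ≈ 0.944500

1 1/2 608/625
2 1 1889/2000
f(0.5y,1y) = ((608/625)/(1889/2000) − 1)/(1/2) = 566/9445 ≈ 5.9926%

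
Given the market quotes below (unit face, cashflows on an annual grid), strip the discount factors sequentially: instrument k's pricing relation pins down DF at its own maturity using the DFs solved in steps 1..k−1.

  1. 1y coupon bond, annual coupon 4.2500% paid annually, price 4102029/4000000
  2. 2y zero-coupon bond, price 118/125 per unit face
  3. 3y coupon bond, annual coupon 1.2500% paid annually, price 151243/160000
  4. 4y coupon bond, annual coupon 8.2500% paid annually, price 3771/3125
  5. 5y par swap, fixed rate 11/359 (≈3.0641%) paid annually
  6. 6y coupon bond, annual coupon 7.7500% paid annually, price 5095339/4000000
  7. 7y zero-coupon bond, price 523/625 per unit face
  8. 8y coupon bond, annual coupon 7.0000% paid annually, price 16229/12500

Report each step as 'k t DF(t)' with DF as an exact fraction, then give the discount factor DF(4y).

step 1 [1y] bond c/1=17/400: DF=(4102029/4000000 − 17/400·(0))/(1+17/400) = 9837/10000 ≈ 0.983700
step 2 [2y] zero: DF = P = 118/125 ≈ 0.944000
step 3 [3y] bond c/1=1/80: DF=(151243/160000 − 1/80·(0.983700+0.944000))/(1+1/80) = 4549/5000 ≈ 0.909800
step 4 [4y] bond c/1=33/400: DF=(3771/3125 − 33/400·(0.983700+0.944000+0.909800))/(1+33/400) = 1797/2000 ≈ 0.898500
step 5 [5y] swap r/1=11/359: DF=(1 − 11/359·(0.983700+0.944000+0.909800+0.898500))/(1+11/359) = 537/625 ≈ 0.859200
step 6 [6y] bond c/1=31/400: DF=(5095339/4000000 − 31/400·(0.983700+0.944000+0.909800+0.898500+0.859200))/(1+31/400) = 8517/10000 ≈ 0.851700
step 7 [7y] zero: DF = P = 523/625 ≈ 0.836800
step 8 [8y] bond c/1=7/100: DF=(16229/12500 − 7/100·(0.983700+0.944000+0.909800+0.898500+0.859200+0.851700+0.836800))/(1+7/100) = 8023/10000 ≈ 0.802300

1 1 9837/10000
2 2 118/125
3 3 4549/5000
4 4 1797/2000
5 5 537/625
6 6 8517/10000
7 7 523/625
8 8 8023/10000
DF(4y) = 1797/2000 ≈ 0.898500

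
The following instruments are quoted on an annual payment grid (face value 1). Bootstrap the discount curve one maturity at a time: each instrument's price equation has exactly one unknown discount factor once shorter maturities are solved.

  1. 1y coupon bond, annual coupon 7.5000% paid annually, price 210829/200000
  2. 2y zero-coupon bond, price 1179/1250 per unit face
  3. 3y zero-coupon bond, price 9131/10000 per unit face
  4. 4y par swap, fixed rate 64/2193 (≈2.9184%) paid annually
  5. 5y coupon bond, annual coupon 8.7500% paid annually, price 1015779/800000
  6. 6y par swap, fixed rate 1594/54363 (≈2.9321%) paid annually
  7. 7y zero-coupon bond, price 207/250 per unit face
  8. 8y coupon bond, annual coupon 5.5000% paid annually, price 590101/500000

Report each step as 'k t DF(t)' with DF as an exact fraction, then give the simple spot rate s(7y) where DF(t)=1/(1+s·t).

1 1 4903/5000
2 2 1179/1250
3 3 9131/10000
4 4 557/625
5 5 2169/2500
6 6 4203/5000
7 7 207/250
8 8 7921/10000
s(7y) = (1/(207/250) − 1)/(7) = 43/1449 ≈ 2.9676%

step 1 [1y] bond c/1=3/40: DF=(210829/200000 − 3/40·(0))/(1+3/40) = 4903/5000 ≈ 0.980600
step 2 [2y] zero: DF = P = 1179/1250 ≈ 0.943200
step 3 [3y] zero: DF = P = 9131/10000 ≈ 0.913100
step 4 [4y] swap r/1=64/2193: DF=(1 − 64/2193·(0.980600+0.943200+0.913100))/(1+64/2193) = 557/625 ≈ 0.891200
step 5 [5y] bond c/1=7/80: DF=(1015779/800000 − 7/80·(0.980600+0.943200+0.913100+0.891200))/(1+7/80) = 2169/2500 ≈ 0.867600
step 6 [6y] swap r/1=1594/54363: DF=(1 − 1594/54363·(0.980600+0.943200+0.913100+0.891200+0.867600))/(1+1594/54363) = 4203/5000 ≈ 0.840600
step 7 [7y] zero: DF = P = 207/250 ≈ 0.828000
step 8 [8y] bond c/1=11/200: DF=(590101/500000 − 11/200·(0.980600+0.943200+0.913100+0.891200+0.867600+0.840600+0.828000))/(1+11/200) = 7921/10000 ≈ 0.792100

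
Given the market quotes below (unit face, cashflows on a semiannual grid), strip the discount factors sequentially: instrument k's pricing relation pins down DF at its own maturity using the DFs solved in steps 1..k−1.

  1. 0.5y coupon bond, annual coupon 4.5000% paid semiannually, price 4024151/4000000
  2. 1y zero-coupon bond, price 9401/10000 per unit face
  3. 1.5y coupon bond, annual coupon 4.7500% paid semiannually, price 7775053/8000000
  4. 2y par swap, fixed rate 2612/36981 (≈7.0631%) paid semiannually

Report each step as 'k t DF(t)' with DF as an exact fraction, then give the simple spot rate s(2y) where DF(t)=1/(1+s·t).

step 1 [0.5y] bond c/2=9/400: DF=(4024151/4000000 − 9/400·(0))/(1+9/400) = 9839/10000 ≈ 0.983900
step 2 [1y] zero: DF = P = 9401/10000 ≈ 0.940100
step 3 [1.5y] bond c/2=19/800: DF=(7775053/8000000 − 19/800·(0.983900+0.940100))/(1+19/800) = 9047/10000 ≈ 0.904700
step 4 [2y] swap r/2=1306/36981: DF=(1 − 1306/36981·(0.983900+0.940100+0.904700))/(1+1306/36981) = 4347/5000 ≈ 0.869400

1 1/2 9839/10000
2 1 9401/10000
3 3/2 9047/10000
4 2 4347/5000
s(2y) = (1/(4347/5000) − 1)/(2) = 653/8694 ≈ 7.5109%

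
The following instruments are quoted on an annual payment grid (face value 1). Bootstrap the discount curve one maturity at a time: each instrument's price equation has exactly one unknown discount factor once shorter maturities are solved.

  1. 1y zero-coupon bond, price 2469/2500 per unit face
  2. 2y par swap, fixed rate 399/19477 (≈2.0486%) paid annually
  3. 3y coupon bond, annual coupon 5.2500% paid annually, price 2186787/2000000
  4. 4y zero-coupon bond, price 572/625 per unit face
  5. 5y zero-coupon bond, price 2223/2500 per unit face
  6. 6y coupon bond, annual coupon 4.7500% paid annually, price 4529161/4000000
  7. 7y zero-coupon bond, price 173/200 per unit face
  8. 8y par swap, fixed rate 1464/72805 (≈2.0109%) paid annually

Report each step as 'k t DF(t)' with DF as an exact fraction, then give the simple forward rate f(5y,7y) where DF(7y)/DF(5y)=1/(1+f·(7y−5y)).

1 1 2469/2500
2 2 9601/10000
3 3 9417/10000
4 4 572/625
5 5 2223/2500
6 6 8681/10000
7 7 173/200
8 8 1067/1250
f(5y,7y) = ((2223/2500)/(173/200) − 1)/(2) = 121/8650 ≈ 1.3988%

step 1 [1y] zero: DF = P = 2469/2500 ≈ 0.987600
step 2 [2y] swap r/1=399/19477: DF=(1 − 399/19477·(0.987600))/(1+399/19477) = 9601/10000 ≈ 0.960100
step 3 [3y] bond c/1=21/400: DF=(2186787/2000000 − 21/400·(0.987600+0.960100))/(1+21/400) = 9417/10000 ≈ 0.941700
step 4 [4y] zero: DF = P = 572/625 ≈ 0.915200
step 5 [5y] zero: DF = P = 2223/2500 ≈ 0.889200
step 6 [6y] bond c/1=19/400: DF=(4529161/4000000 − 19/400·(0.987600+0.960100+0.941700+0.915200+0.889200))/(1+19/400) = 8681/10000 ≈ 0.868100
step 7 [7y] zero: DF = P = 173/200 ≈ 0.865000
step 8 [8y] swap r/1=1464/72805: DF=(1 − 1464/72805·(0.987600+0.960100+0.941700+0.915200+0.889200+0.868100+0.865000))/(1+1464/72805) = 1067/1250 ≈ 0.853600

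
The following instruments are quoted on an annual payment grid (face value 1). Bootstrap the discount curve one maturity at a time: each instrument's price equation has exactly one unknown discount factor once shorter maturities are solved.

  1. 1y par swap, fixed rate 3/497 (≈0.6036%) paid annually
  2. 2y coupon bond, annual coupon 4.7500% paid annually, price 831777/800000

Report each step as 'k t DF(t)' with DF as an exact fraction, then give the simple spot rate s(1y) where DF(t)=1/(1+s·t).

step 1 [1y] swap r/1=3/497: DF=(1 − 3/497·(0))/(1+3/497) = 497/500 ≈ 0.994000
step 2 [2y] bond c/1=19/400: DF=(831777/800000 − 19/400·(0.994000))/(1+19/400) = 379/400 ≈ 0.947500

1 1 497/500
2 2 379/400
s(1y) = (1/(497/500) − 1)/(1) = 3/497 ≈ 0.6036%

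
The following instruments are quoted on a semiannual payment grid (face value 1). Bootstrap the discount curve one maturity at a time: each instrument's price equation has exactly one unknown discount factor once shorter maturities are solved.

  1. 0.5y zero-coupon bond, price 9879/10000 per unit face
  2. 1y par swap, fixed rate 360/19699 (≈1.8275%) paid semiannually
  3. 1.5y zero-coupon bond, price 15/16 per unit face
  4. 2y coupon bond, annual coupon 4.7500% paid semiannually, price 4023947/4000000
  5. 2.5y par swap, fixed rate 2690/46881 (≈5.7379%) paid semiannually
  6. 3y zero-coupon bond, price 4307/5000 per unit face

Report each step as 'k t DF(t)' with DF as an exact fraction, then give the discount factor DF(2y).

1 1/2 9879/10000
2 1 491/500
3 3/2 15/16
4 2 572/625
5 5/2 1731/2000
6 3 4307/5000
DF(2y) = 572/625 ≈ 0.915200

step 1 [0.5y] zero: DF = P = 9879/10000 ≈ 0.987900
step 2 [1y] swap r/2=180/19699: DF=(1 − 180/19699·(0.987900))/(1+180/19699) = 491/500 ≈ 0.982000
step 3 [1.5y] zero: DF = P = 15/16 ≈ 0.937500
step 4 [2y] bond c/2=19/800: DF=(4023947/4000000 − 19/800·(0.987900+0.982000+0.937500))/(1+19/800) = 572/625 ≈ 0.915200
step 5 [2.5y] swap r/2=1345/46881: DF=(1 − 1345/46881·(0.987900+0.982000+0.937500+0.915200))/(1+1345/46881) = 1731/2000 ≈ 0.865500
step 6 [3y] zero: DF = P = 4307/5000 ≈ 0.861400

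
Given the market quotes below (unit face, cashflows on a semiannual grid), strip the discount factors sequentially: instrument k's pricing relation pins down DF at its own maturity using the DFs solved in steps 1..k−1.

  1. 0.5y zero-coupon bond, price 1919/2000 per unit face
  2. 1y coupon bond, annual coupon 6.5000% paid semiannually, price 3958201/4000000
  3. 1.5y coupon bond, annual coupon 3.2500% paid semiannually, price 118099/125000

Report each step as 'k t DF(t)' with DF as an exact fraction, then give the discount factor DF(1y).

1 1/2 1919/2000
2 1 4641/5000
3 3/2 1799/2000
DF(1y) = 4641/5000 ≈ 0.928200

step 1 [0.5y] zero: DF = P = 1919/2000 ≈ 0.959500
step 2 [1y] bond c/2=13/400: DF=(3958201/4000000 − 13/400·(0.959500))/(1+13/400) = 4641/5000 ≈ 0.928200
step 3 [1.5y] bond c/2=13/800: DF=(118099/125000 − 13/800·(0.959500+0.928200))/(1+13/800) = 1799/2000 ≈ 0.899500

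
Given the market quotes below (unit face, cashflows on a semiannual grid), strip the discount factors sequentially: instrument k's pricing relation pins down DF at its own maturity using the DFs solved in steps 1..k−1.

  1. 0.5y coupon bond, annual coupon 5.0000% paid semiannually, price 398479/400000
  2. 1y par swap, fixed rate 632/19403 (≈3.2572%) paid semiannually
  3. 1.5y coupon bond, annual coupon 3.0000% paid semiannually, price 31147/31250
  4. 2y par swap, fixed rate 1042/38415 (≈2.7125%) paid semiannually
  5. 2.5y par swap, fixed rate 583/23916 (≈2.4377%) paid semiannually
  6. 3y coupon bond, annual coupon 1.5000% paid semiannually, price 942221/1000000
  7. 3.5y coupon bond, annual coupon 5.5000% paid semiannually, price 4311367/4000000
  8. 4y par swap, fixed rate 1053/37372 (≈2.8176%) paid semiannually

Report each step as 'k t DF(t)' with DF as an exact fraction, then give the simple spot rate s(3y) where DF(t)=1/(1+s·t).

1 1/2 9719/10000
2 1 2421/2500
3 3/2 9533/10000
4 2 9479/10000
5 5/2 9417/10000
6 3 2249/2500
7 7/2 8969/10000
8 4 8947/10000
s(3y) = (1/(2249/2500) − 1)/(3) = 251/6747 ≈ 3.7202%

step 1 [0.5y] bond c/2=1/40: DF=(398479/400000 − 1/40·(0))/(1+1/40) = 9719/10000 ≈ 0.971900
step 2 [1y] swap r/2=316/19403: DF=(1 − 316/19403·(0.971900))/(1+316/19403) = 2421/2500 ≈ 0.968400
step 3 [1.5y] bond c/2=3/200: DF=(31147/31250 − 3/200·(0.971900+0.968400))/(1+3/200) = 9533/10000 ≈ 0.953300
step 4 [2y] swap r/2=521/38415: DF=(1 − 521/38415·(0.971900+0.968400+0.953300))/(1+521/38415) = 9479/10000 ≈ 0.947900
step 5 [2.5y] swap r/2=583/47832: DF=(1 − 583/47832·(0.971900+0.968400+0.953300+0.947900))/(1+583/47832) = 9417/10000 ≈ 0.941700
step 6 [3y] bond c/2=3/400: DF=(942221/1000000 − 3/400·(0.971900+0.968400+0.953300+0.947900+0.941700))/(1+3/400) = 2249/2500 ≈ 0.899600
step 7 [3.5y] bond c/2=11/400: DF=(4311367/4000000 − 11/400·(0.971900+0.968400+0.953300+0.947900+0.941700+0.899600))/(1+11/400) = 8969/10000 ≈ 0.896900
step 8 [4y] swap r/2=1053/74744: DF=(1 − 1053/74744·(0.971900+0.968400+0.953300+0.947900+0.941700+0.899600+0.896900))/(1+1053/74744) = 8947/10000 ≈ 0.894700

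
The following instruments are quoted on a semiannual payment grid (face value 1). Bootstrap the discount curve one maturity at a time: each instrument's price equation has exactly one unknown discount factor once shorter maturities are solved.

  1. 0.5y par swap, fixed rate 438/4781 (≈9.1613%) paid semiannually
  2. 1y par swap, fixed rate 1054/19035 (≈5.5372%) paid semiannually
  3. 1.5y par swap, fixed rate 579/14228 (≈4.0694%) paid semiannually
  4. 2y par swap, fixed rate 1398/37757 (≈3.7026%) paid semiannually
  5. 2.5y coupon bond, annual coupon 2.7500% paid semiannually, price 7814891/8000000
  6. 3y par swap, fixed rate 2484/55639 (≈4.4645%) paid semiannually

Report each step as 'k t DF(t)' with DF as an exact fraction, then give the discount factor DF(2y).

step 1 [0.5y] swap r/2=219/4781: DF=(1 − 219/4781·(0))/(1+219/4781) = 4781/5000 ≈ 0.956200
step 2 [1y] swap r/2=527/19035: DF=(1 − 527/19035·(0.956200))/(1+527/19035) = 9473/10000 ≈ 0.947300
step 3 [1.5y] swap r/2=579/28456: DF=(1 − 579/28456·(0.956200+0.947300))/(1+579/28456) = 9421/10000 ≈ 0.942100
step 4 [2y] swap r/2=699/37757: DF=(1 − 699/37757·(0.956200+0.947300+0.942100))/(1+699/37757) = 9301/10000 ≈ 0.930100
step 5 [2.5y] bond c/2=11/800: DF=(7814891/8000000 − 11/800·(0.956200+0.947300+0.942100+0.930100))/(1+11/800) = 2281/2500 ≈ 0.912400
step 6 [3y] swap r/2=1242/55639: DF=(1 − 1242/55639·(0.956200+0.947300+0.942100+0.930100+0.912400))/(1+1242/55639) = 4379/5000 ≈ 0.875800

1 1/2 4781/5000
2 1 9473/10000
3 3/2 9421/10000
4 2 9301/10000
5 5/2 2281/2500
6 3 4379/5000
DF(2y) = 9301/10000 ≈ 0.930100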